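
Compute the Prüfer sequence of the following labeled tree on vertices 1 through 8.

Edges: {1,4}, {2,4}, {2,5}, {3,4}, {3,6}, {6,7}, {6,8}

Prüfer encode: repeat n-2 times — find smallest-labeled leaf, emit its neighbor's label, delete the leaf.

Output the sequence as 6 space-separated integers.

Step 1: leaves = {1,5,7,8}. Remove smallest leaf 1, emit neighbor 4.
Step 2: leaves = {5,7,8}. Remove smallest leaf 5, emit neighbor 2.
Step 3: leaves = {2,7,8}. Remove smallest leaf 2, emit neighbor 4.
Step 4: leaves = {4,7,8}. Remove smallest leaf 4, emit neighbor 3.
Step 5: leaves = {3,7,8}. Remove smallest leaf 3, emit neighbor 6.
Step 6: leaves = {7,8}. Remove smallest leaf 7, emit neighbor 6.
Done: 2 vertices remain (6, 8). Sequence = [4 2 4 3 6 6]

Answer: 4 2 4 3 6 6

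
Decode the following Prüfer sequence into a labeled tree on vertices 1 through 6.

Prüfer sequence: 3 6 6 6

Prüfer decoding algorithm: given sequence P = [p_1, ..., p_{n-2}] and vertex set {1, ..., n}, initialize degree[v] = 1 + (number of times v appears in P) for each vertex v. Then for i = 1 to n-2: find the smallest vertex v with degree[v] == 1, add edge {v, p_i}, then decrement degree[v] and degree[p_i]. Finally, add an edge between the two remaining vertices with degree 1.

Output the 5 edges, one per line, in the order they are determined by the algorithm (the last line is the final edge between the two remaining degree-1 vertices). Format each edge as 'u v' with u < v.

Initial degrees: {1:1, 2:1, 3:2, 4:1, 5:1, 6:4}
Step 1: smallest deg-1 vertex = 1, p_1 = 3. Add edge {1,3}. Now deg[1]=0, deg[3]=1.
Step 2: smallest deg-1 vertex = 2, p_2 = 6. Add edge {2,6}. Now deg[2]=0, deg[6]=3.
Step 3: smallest deg-1 vertex = 3, p_3 = 6. Add edge {3,6}. Now deg[3]=0, deg[6]=2.
Step 4: smallest deg-1 vertex = 4, p_4 = 6. Add edge {4,6}. Now deg[4]=0, deg[6]=1.
Final: two remaining deg-1 vertices are 5, 6. Add edge {5,6}.

Answer: 1 3
2 6
3 6
4 6
5 6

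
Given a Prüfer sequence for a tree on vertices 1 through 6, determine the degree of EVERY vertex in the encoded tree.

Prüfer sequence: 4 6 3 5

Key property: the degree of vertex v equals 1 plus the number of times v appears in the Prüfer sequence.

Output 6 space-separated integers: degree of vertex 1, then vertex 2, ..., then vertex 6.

p_1 = 4: count[4] becomes 1
p_2 = 6: count[6] becomes 1
p_3 = 3: count[3] becomes 1
p_4 = 5: count[5] becomes 1
Degrees (1 + count): deg[1]=1+0=1, deg[2]=1+0=1, deg[3]=1+1=2, deg[4]=1+1=2, deg[5]=1+1=2, deg[6]=1+1=2

Answer: 1 1 2 2 2 2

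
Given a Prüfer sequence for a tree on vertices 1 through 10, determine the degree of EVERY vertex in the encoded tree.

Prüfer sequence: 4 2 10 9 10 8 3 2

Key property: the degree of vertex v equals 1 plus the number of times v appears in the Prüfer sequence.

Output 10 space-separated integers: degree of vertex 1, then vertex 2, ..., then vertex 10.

Answer: 1 3 2 2 1 1 1 2 2 3

Derivation:
p_1 = 4: count[4] becomes 1
p_2 = 2: count[2] becomes 1
p_3 = 10: count[10] becomes 1
p_4 = 9: count[9] becomes 1
p_5 = 10: count[10] becomes 2
p_6 = 8: count[8] becomes 1
p_7 = 3: count[3] becomes 1
p_8 = 2: count[2] becomes 2
Degrees (1 + count): deg[1]=1+0=1, deg[2]=1+2=3, deg[3]=1+1=2, deg[4]=1+1=2, deg[5]=1+0=1, deg[6]=1+0=1, deg[7]=1+0=1, deg[8]=1+1=2, deg[9]=1+1=2, deg[10]=1+2=3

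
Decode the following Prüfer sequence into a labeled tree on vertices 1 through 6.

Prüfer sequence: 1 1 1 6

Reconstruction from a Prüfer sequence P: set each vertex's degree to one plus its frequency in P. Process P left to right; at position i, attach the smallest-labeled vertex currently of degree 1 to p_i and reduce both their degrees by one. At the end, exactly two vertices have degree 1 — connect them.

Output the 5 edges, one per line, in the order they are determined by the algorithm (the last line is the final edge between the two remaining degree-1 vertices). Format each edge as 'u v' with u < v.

Initial degrees: {1:4, 2:1, 3:1, 4:1, 5:1, 6:2}
Step 1: smallest deg-1 vertex = 2, p_1 = 1. Add edge {1,2}. Now deg[2]=0, deg[1]=3.
Step 2: smallest deg-1 vertex = 3, p_2 = 1. Add edge {1,3}. Now deg[3]=0, deg[1]=2.
Step 3: smallest deg-1 vertex = 4, p_3 = 1. Add edge {1,4}. Now deg[4]=0, deg[1]=1.
Step 4: smallest deg-1 vertex = 1, p_4 = 6. Add edge {1,6}. Now deg[1]=0, deg[6]=1.
Final: two remaining deg-1 vertices are 5, 6. Add edge {5,6}.

Answer: 1 2
1 3
1 4
1 6
5 6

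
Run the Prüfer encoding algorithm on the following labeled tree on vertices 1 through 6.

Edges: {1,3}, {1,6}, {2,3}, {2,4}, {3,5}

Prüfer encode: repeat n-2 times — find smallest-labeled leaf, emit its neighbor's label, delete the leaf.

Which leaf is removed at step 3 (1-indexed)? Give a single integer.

Step 1: current leaves = {4,5,6}. Remove leaf 4 (neighbor: 2).
Step 2: current leaves = {2,5,6}. Remove leaf 2 (neighbor: 3).
Step 3: current leaves = {5,6}. Remove leaf 5 (neighbor: 3).

Answer: 5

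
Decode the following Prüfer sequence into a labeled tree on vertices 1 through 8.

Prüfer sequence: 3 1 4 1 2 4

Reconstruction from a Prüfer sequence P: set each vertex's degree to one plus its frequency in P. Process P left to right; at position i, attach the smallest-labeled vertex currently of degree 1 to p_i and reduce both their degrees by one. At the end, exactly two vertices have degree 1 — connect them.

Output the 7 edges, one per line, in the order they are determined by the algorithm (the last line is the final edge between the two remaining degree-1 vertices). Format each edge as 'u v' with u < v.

Answer: 3 5
1 3
4 6
1 7
1 2
2 4
4 8

Derivation:
Initial degrees: {1:3, 2:2, 3:2, 4:3, 5:1, 6:1, 7:1, 8:1}
Step 1: smallest deg-1 vertex = 5, p_1 = 3. Add edge {3,5}. Now deg[5]=0, deg[3]=1.
Step 2: smallest deg-1 vertex = 3, p_2 = 1. Add edge {1,3}. Now deg[3]=0, deg[1]=2.
Step 3: smallest deg-1 vertex = 6, p_3 = 4. Add edge {4,6}. Now deg[6]=0, deg[4]=2.
Step 4: smallest deg-1 vertex = 7, p_4 = 1. Add edge {1,7}. Now deg[7]=0, deg[1]=1.
Step 5: smallest deg-1 vertex = 1, p_5 = 2. Add edge {1,2}. Now deg[1]=0, deg[2]=1.
Step 6: smallest deg-1 vertex = 2, p_6 = 4. Add edge {2,4}. Now deg[2]=0, deg[4]=1.
Final: two remaining deg-1 vertices are 4, 8. Add edge {4,8}.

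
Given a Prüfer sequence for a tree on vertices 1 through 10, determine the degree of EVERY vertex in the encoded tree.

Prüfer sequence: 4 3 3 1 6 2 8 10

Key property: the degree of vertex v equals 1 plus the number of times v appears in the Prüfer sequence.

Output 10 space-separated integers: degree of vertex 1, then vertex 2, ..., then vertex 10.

Answer: 2 2 3 2 1 2 1 2 1 2

Derivation:
p_1 = 4: count[4] becomes 1
p_2 = 3: count[3] becomes 1
p_3 = 3: count[3] becomes 2
p_4 = 1: count[1] becomes 1
p_5 = 6: count[6] becomes 1
p_6 = 2: count[2] becomes 1
p_7 = 8: count[8] becomes 1
p_8 = 10: count[10] becomes 1
Degrees (1 + count): deg[1]=1+1=2, deg[2]=1+1=2, deg[3]=1+2=3, deg[4]=1+1=2, deg[5]=1+0=1, deg[6]=1+1=2, deg[7]=1+0=1, deg[8]=1+1=2, deg[9]=1+0=1, deg[10]=1+1=2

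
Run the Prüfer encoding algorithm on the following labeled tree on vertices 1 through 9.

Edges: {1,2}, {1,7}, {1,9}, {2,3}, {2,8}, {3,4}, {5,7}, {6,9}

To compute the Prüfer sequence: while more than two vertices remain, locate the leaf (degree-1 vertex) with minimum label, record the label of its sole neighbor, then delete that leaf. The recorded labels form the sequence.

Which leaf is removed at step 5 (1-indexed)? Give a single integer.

Step 1: current leaves = {4,5,6,8}. Remove leaf 4 (neighbor: 3).
Step 2: current leaves = {3,5,6,8}. Remove leaf 3 (neighbor: 2).
Step 3: current leaves = {5,6,8}. Remove leaf 5 (neighbor: 7).
Step 4: current leaves = {6,7,8}. Remove leaf 6 (neighbor: 9).
Step 5: current leaves = {7,8,9}. Remove leaf 7 (neighbor: 1).

Answer: 7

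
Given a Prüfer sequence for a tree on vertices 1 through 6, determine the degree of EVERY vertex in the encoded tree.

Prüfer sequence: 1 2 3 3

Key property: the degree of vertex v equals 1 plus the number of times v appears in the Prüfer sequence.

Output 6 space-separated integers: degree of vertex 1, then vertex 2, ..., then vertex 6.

Answer: 2 2 3 1 1 1

Derivation:
p_1 = 1: count[1] becomes 1
p_2 = 2: count[2] becomes 1
p_3 = 3: count[3] becomes 1
p_4 = 3: count[3] becomes 2
Degrees (1 + count): deg[1]=1+1=2, deg[2]=1+1=2, deg[3]=1+2=3, deg[4]=1+0=1, deg[5]=1+0=1, deg[6]=1+0=1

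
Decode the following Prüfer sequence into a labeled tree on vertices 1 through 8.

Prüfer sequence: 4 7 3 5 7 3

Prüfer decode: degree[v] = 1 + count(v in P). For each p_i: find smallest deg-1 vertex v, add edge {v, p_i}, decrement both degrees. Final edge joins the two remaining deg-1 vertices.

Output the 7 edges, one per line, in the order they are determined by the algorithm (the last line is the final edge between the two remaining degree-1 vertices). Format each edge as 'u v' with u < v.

Initial degrees: {1:1, 2:1, 3:3, 4:2, 5:2, 6:1, 7:3, 8:1}
Step 1: smallest deg-1 vertex = 1, p_1 = 4. Add edge {1,4}. Now deg[1]=0, deg[4]=1.
Step 2: smallest deg-1 vertex = 2, p_2 = 7. Add edge {2,7}. Now deg[2]=0, deg[7]=2.
Step 3: smallest deg-1 vertex = 4, p_3 = 3. Add edge {3,4}. Now deg[4]=0, deg[3]=2.
Step 4: smallest deg-1 vertex = 6, p_4 = 5. Add edge {5,6}. Now deg[6]=0, deg[5]=1.
Step 5: smallest deg-1 vertex = 5, p_5 = 7. Add edge {5,7}. Now deg[5]=0, deg[7]=1.
Step 6: smallest deg-1 vertex = 7, p_6 = 3. Add edge {3,7}. Now deg[7]=0, deg[3]=1.
Final: two remaining deg-1 vertices are 3, 8. Add edge {3,8}.

Answer: 1 4
2 7
3 4
5 6
5 7
3 7
3 8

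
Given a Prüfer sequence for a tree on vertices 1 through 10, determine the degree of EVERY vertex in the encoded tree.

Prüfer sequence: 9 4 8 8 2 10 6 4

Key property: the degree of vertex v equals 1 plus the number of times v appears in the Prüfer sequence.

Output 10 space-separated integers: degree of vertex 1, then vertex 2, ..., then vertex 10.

Answer: 1 2 1 3 1 2 1 3 2 2

Derivation:
p_1 = 9: count[9] becomes 1
p_2 = 4: count[4] becomes 1
p_3 = 8: count[8] becomes 1
p_4 = 8: count[8] becomes 2
p_5 = 2: count[2] becomes 1
p_6 = 10: count[10] becomes 1
p_7 = 6: count[6] becomes 1
p_8 = 4: count[4] becomes 2
Degrees (1 + count): deg[1]=1+0=1, deg[2]=1+1=2, deg[3]=1+0=1, deg[4]=1+2=3, deg[5]=1+0=1, deg[6]=1+1=2, deg[7]=1+0=1, deg[8]=1+2=3, deg[9]=1+1=2, deg[10]=1+1=2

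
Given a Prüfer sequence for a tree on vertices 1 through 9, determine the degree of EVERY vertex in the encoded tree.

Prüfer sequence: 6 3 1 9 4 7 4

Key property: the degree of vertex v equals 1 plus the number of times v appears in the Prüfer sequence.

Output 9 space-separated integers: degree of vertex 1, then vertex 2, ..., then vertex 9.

Answer: 2 1 2 3 1 2 2 1 2

Derivation:
p_1 = 6: count[6] becomes 1
p_2 = 3: count[3] becomes 1
p_3 = 1: count[1] becomes 1
p_4 = 9: count[9] becomes 1
p_5 = 4: count[4] becomes 1
p_6 = 7: count[7] becomes 1
p_7 = 4: count[4] becomes 2
Degrees (1 + count): deg[1]=1+1=2, deg[2]=1+0=1, deg[3]=1+1=2, deg[4]=1+2=3, deg[5]=1+0=1, deg[6]=1+1=2, deg[7]=1+1=2, deg[8]=1+0=1, deg[9]=1+1=2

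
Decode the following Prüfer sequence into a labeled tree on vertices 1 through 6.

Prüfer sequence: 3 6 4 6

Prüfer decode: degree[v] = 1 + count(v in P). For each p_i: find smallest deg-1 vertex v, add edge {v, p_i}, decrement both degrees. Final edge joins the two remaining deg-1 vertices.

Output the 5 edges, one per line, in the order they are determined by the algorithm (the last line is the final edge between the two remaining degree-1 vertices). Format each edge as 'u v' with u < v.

Initial degrees: {1:1, 2:1, 3:2, 4:2, 5:1, 6:3}
Step 1: smallest deg-1 vertex = 1, p_1 = 3. Add edge {1,3}. Now deg[1]=0, deg[3]=1.
Step 2: smallest deg-1 vertex = 2, p_2 = 6. Add edge {2,6}. Now deg[2]=0, deg[6]=2.
Step 3: smallest deg-1 vertex = 3, p_3 = 4. Add edge {3,4}. Now deg[3]=0, deg[4]=1.
Step 4: smallest deg-1 vertex = 4, p_4 = 6. Add edge {4,6}. Now deg[4]=0, deg[6]=1.
Final: two remaining deg-1 vertices are 5, 6. Add edge {5,6}.

Answer: 1 3
2 6
3 4
4 6
5 6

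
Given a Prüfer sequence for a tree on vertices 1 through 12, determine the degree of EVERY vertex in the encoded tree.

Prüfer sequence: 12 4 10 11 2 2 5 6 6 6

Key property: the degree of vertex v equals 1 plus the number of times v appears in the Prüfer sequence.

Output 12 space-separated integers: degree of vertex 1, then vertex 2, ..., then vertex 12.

p_1 = 12: count[12] becomes 1
p_2 = 4: count[4] becomes 1
p_3 = 10: count[10] becomes 1
p_4 = 11: count[11] becomes 1
p_5 = 2: count[2] becomes 1
p_6 = 2: count[2] becomes 2
p_7 = 5: count[5] becomes 1
p_8 = 6: count[6] becomes 1
p_9 = 6: count[6] becomes 2
p_10 = 6: count[6] becomes 3
Degrees (1 + count): deg[1]=1+0=1, deg[2]=1+2=3, deg[3]=1+0=1, deg[4]=1+1=2, deg[5]=1+1=2, deg[6]=1+3=4, deg[7]=1+0=1, deg[8]=1+0=1, deg[9]=1+0=1, deg[10]=1+1=2, deg[11]=1+1=2, deg[12]=1+1=2

Answer: 1 3 1 2 2 4 1 1 1 2 2 2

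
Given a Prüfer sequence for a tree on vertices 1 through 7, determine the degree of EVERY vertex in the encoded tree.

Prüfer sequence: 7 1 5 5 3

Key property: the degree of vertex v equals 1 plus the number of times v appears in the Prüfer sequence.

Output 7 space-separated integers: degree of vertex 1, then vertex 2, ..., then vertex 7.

Answer: 2 1 2 1 3 1 2

Derivation:
p_1 = 7: count[7] becomes 1
p_2 = 1: count[1] becomes 1
p_3 = 5: count[5] becomes 1
p_4 = 5: count[5] becomes 2
p_5 = 3: count[3] becomes 1
Degrees (1 + count): deg[1]=1+1=2, deg[2]=1+0=1, deg[3]=1+1=2, deg[4]=1+0=1, deg[5]=1+2=3, deg[6]=1+0=1, deg[7]=1+1=2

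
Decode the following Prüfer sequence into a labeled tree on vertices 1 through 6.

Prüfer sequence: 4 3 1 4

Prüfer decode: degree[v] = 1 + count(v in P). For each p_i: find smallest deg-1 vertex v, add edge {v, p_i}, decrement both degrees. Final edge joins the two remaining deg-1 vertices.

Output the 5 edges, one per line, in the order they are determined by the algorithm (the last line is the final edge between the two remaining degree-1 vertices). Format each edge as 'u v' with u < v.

Answer: 2 4
3 5
1 3
1 4
4 6

Derivation:
Initial degrees: {1:2, 2:1, 3:2, 4:3, 5:1, 6:1}
Step 1: smallest deg-1 vertex = 2, p_1 = 4. Add edge {2,4}. Now deg[2]=0, deg[4]=2.
Step 2: smallest deg-1 vertex = 5, p_2 = 3. Add edge {3,5}. Now deg[5]=0, deg[3]=1.
Step 3: smallest deg-1 vertex = 3, p_3 = 1. Add edge {1,3}. Now deg[3]=0, deg[1]=1.
Step 4: smallest deg-1 vertex = 1, p_4 = 4. Add edge {1,4}. Now deg[1]=0, deg[4]=1.
Final: two remaining deg-1 vertices are 4, 6. Add edge {4,6}.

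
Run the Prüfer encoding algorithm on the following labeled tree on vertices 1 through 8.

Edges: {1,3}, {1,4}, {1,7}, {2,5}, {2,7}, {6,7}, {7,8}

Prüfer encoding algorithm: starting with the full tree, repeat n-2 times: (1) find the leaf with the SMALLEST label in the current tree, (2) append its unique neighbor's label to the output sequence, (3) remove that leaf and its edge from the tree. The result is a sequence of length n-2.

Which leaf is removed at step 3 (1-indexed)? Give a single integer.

Step 1: current leaves = {3,4,5,6,8}. Remove leaf 3 (neighbor: 1).
Step 2: current leaves = {4,5,6,8}. Remove leaf 4 (neighbor: 1).
Step 3: current leaves = {1,5,6,8}. Remove leaf 1 (neighbor: 7).

Answer: 1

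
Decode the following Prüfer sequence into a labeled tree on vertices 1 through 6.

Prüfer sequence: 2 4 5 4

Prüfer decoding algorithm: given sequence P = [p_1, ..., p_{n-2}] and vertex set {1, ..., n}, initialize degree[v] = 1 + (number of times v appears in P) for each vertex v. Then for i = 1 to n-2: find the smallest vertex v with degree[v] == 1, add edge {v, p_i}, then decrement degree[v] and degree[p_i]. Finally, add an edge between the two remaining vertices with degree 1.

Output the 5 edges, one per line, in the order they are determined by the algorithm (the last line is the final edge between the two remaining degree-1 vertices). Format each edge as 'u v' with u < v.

Initial degrees: {1:1, 2:2, 3:1, 4:3, 5:2, 6:1}
Step 1: smallest deg-1 vertex = 1, p_1 = 2. Add edge {1,2}. Now deg[1]=0, deg[2]=1.
Step 2: smallest deg-1 vertex = 2, p_2 = 4. Add edge {2,4}. Now deg[2]=0, deg[4]=2.
Step 3: smallest deg-1 vertex = 3, p_3 = 5. Add edge {3,5}. Now deg[3]=0, deg[5]=1.
Step 4: smallest deg-1 vertex = 5, p_4 = 4. Add edge {4,5}. Now deg[5]=0, deg[4]=1.
Final: two remaining deg-1 vertices are 4, 6. Add edge {4,6}.

Answer: 1 2
2 4
3 5
4 5
4 6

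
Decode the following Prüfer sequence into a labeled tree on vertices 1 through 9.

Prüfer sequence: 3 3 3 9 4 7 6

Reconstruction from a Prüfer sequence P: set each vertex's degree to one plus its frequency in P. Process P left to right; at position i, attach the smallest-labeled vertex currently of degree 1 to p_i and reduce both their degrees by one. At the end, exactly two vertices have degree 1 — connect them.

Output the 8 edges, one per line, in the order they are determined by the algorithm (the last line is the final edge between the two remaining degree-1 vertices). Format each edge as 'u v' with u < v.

Initial degrees: {1:1, 2:1, 3:4, 4:2, 5:1, 6:2, 7:2, 8:1, 9:2}
Step 1: smallest deg-1 vertex = 1, p_1 = 3. Add edge {1,3}. Now deg[1]=0, deg[3]=3.
Step 2: smallest deg-1 vertex = 2, p_2 = 3. Add edge {2,3}. Now deg[2]=0, deg[3]=2.
Step 3: smallest deg-1 vertex = 5, p_3 = 3. Add edge {3,5}. Now deg[5]=0, deg[3]=1.
Step 4: smallest deg-1 vertex = 3, p_4 = 9. Add edge {3,9}. Now deg[3]=0, deg[9]=1.
Step 5: smallest deg-1 vertex = 8, p_5 = 4. Add edge {4,8}. Now deg[8]=0, deg[4]=1.
Step 6: smallest deg-1 vertex = 4, p_6 = 7. Add edge {4,7}. Now deg[4]=0, deg[7]=1.
Step 7: smallest deg-1 vertex = 7, p_7 = 6. Add edge {6,7}. Now deg[7]=0, deg[6]=1.
Final: two remaining deg-1 vertices are 6, 9. Add edge {6,9}.

Answer: 1 3
2 3
3 5
3 9
4 8
4 7
6 7
6 9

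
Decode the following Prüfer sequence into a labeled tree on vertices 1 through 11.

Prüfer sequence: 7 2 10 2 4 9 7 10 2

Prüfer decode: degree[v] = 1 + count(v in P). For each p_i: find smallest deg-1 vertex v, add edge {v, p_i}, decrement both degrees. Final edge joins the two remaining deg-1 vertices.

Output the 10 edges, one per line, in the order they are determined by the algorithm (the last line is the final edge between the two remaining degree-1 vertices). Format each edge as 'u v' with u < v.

Answer: 1 7
2 3
5 10
2 6
4 8
4 9
7 9
7 10
2 10
2 11

Derivation:
Initial degrees: {1:1, 2:4, 3:1, 4:2, 5:1, 6:1, 7:3, 8:1, 9:2, 10:3, 11:1}
Step 1: smallest deg-1 vertex = 1, p_1 = 7. Add edge {1,7}. Now deg[1]=0, deg[7]=2.
Step 2: smallest deg-1 vertex = 3, p_2 = 2. Add edge {2,3}. Now deg[3]=0, deg[2]=3.
Step 3: smallest deg-1 vertex = 5, p_3 = 10. Add edge {5,10}. Now deg[5]=0, deg[10]=2.
Step 4: smallest deg-1 vertex = 6, p_4 = 2. Add edge {2,6}. Now deg[6]=0, deg[2]=2.
Step 5: smallest deg-1 vertex = 8, p_5 = 4. Add edge {4,8}. Now deg[8]=0, deg[4]=1.
Step 6: smallest deg-1 vertex = 4, p_6 = 9. Add edge {4,9}. Now deg[4]=0, deg[9]=1.
Step 7: smallest deg-1 vertex = 9, p_7 = 7. Add edge {7,9}. Now deg[9]=0, deg[7]=1.
Step 8: smallest deg-1 vertex = 7, p_8 = 10. Add edge {7,10}. Now deg[7]=0, deg[10]=1.
Step 9: smallest deg-1 vertex = 10, p_9 = 2. Add edge {2,10}. Now deg[10]=0, deg[2]=1.
Final: two remaining deg-1 vertices are 2, 11. Add edge {2,11}.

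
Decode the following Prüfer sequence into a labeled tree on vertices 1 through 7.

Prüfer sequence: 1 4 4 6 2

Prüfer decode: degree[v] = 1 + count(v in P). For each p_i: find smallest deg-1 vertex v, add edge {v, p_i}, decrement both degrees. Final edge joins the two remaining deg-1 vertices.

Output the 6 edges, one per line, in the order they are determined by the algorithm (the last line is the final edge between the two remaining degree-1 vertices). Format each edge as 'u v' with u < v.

Answer: 1 3
1 4
4 5
4 6
2 6
2 7

Derivation:
Initial degrees: {1:2, 2:2, 3:1, 4:3, 5:1, 6:2, 7:1}
Step 1: smallest deg-1 vertex = 3, p_1 = 1. Add edge {1,3}. Now deg[3]=0, deg[1]=1.
Step 2: smallest deg-1 vertex = 1, p_2 = 4. Add edge {1,4}. Now deg[1]=0, deg[4]=2.
Step 3: smallest deg-1 vertex = 5, p_3 = 4. Add edge {4,5}. Now deg[5]=0, deg[4]=1.
Step 4: smallest deg-1 vertex = 4, p_4 = 6. Add edge {4,6}. Now deg[4]=0, deg[6]=1.
Step 5: smallest deg-1 vertex = 6, p_5 = 2. Add edge {2,6}. Now deg[6]=0, deg[2]=1.
Final: two remaining deg-1 vertices are 2, 7. Add edge {2,7}.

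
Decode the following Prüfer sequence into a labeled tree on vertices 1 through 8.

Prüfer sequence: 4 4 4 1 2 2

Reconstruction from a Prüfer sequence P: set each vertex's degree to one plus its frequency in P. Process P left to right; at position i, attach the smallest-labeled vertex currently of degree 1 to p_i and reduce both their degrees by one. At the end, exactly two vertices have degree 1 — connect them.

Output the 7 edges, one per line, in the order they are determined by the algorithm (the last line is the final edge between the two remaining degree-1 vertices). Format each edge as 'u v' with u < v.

Answer: 3 4
4 5
4 6
1 4
1 2
2 7
2 8

Derivation:
Initial degrees: {1:2, 2:3, 3:1, 4:4, 5:1, 6:1, 7:1, 8:1}
Step 1: smallest deg-1 vertex = 3, p_1 = 4. Add edge {3,4}. Now deg[3]=0, deg[4]=3.
Step 2: smallest deg-1 vertex = 5, p_2 = 4. Add edge {4,5}. Now deg[5]=0, deg[4]=2.
Step 3: smallest deg-1 vertex = 6, p_3 = 4. Add edge {4,6}. Now deg[6]=0, deg[4]=1.
Step 4: smallest deg-1 vertex = 4, p_4 = 1. Add edge {1,4}. Now deg[4]=0, deg[1]=1.
Step 5: smallest deg-1 vertex = 1, p_5 = 2. Add edge {1,2}. Now deg[1]=0, deg[2]=2.
Step 6: smallest deg-1 vertex = 7, p_6 = 2. Add edge {2,7}. Now deg[7]=0, deg[2]=1.
Final: two remaining deg-1 vertices are 2, 8. Add edge {2,8}.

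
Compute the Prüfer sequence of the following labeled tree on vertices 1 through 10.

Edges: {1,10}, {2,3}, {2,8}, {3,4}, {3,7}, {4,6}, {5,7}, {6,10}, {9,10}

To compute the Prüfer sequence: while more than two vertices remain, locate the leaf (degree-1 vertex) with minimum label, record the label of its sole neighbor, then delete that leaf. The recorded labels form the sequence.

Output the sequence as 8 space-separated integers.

Answer: 10 7 3 2 3 4 6 10

Derivation:
Step 1: leaves = {1,5,8,9}. Remove smallest leaf 1, emit neighbor 10.
Step 2: leaves = {5,8,9}. Remove smallest leaf 5, emit neighbor 7.
Step 3: leaves = {7,8,9}. Remove smallest leaf 7, emit neighbor 3.
Step 4: leaves = {8,9}. Remove smallest leaf 8, emit neighbor 2.
Step 5: leaves = {2,9}. Remove smallest leaf 2, emit neighbor 3.
Step 6: leaves = {3,9}. Remove smallest leaf 3, emit neighbor 4.
Step 7: leaves = {4,9}. Remove smallest leaf 4, emit neighbor 6.
Step 8: leaves = {6,9}. Remove smallest leaf 6, emit neighbor 10.
Done: 2 vertices remain (9, 10). Sequence = [10 7 3 2 3 4 6 10]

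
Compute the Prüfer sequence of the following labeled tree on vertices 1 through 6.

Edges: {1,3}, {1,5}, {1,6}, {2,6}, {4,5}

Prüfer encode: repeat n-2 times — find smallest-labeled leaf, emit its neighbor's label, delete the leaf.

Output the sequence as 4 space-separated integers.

Step 1: leaves = {2,3,4}. Remove smallest leaf 2, emit neighbor 6.
Step 2: leaves = {3,4,6}. Remove smallest leaf 3, emit neighbor 1.
Step 3: leaves = {4,6}. Remove smallest leaf 4, emit neighbor 5.
Step 4: leaves = {5,6}. Remove smallest leaf 5, emit neighbor 1.
Done: 2 vertices remain (1, 6). Sequence = [6 1 5 1]

Answer: 6 1 5 1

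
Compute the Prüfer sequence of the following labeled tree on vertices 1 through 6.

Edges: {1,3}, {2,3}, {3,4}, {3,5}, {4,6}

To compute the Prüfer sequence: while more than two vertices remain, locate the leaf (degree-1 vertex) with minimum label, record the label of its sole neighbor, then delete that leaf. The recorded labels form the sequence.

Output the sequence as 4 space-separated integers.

Answer: 3 3 3 4

Derivation:
Step 1: leaves = {1,2,5,6}. Remove smallest leaf 1, emit neighbor 3.
Step 2: leaves = {2,5,6}. Remove smallest leaf 2, emit neighbor 3.
Step 3: leaves = {5,6}. Remove smallest leaf 5, emit neighbor 3.
Step 4: leaves = {3,6}. Remove smallest leaf 3, emit neighbor 4.
Done: 2 vertices remain (4, 6). Sequence = [3 3 3 4]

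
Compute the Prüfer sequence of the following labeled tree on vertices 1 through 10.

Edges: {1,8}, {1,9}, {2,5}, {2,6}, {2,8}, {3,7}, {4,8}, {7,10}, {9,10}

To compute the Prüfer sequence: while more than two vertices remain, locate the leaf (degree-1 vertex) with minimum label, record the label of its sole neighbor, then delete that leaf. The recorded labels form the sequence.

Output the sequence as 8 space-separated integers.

Step 1: leaves = {3,4,5,6}. Remove smallest leaf 3, emit neighbor 7.
Step 2: leaves = {4,5,6,7}. Remove smallest leaf 4, emit neighbor 8.
Step 3: leaves = {5,6,7}. Remove smallest leaf 5, emit neighbor 2.
Step 4: leaves = {6,7}. Remove smallest leaf 6, emit neighbor 2.
Step 5: leaves = {2,7}. Remove smallest leaf 2, emit neighbor 8.
Step 6: leaves = {7,8}. Remove smallest leaf 7, emit neighbor 10.
Step 7: leaves = {8,10}. Remove smallest leaf 8, emit neighbor 1.
Step 8: leaves = {1,10}. Remove smallest leaf 1, emit neighbor 9.
Done: 2 vertices remain (9, 10). Sequence = [7 8 2 2 8 10 1 9]

Answer: 7 8 2 2 8 10 1 9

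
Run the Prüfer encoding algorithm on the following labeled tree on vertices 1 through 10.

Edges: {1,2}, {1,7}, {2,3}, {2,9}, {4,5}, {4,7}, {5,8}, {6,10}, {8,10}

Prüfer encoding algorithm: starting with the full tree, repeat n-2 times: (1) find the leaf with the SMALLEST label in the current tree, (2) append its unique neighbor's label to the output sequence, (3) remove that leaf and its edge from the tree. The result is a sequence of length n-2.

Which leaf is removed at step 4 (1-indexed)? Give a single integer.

Answer: 2

Derivation:
Step 1: current leaves = {3,6,9}. Remove leaf 3 (neighbor: 2).
Step 2: current leaves = {6,9}. Remove leaf 6 (neighbor: 10).
Step 3: current leaves = {9,10}. Remove leaf 9 (neighbor: 2).
Step 4: current leaves = {2,10}. Remove leaf 2 (neighbor: 1).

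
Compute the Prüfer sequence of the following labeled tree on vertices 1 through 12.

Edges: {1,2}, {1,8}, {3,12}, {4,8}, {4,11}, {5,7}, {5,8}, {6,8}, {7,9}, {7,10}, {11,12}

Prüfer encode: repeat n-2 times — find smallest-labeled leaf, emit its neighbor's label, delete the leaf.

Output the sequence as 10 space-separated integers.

Answer: 1 8 12 8 7 7 5 8 4 11

Derivation:
Step 1: leaves = {2,3,6,9,10}. Remove smallest leaf 2, emit neighbor 1.
Step 2: leaves = {1,3,6,9,10}. Remove smallest leaf 1, emit neighbor 8.
Step 3: leaves = {3,6,9,10}. Remove smallest leaf 3, emit neighbor 12.
Step 4: leaves = {6,9,10,12}. Remove smallest leaf 6, emit neighbor 8.
Step 5: leaves = {9,10,12}. Remove smallest leaf 9, emit neighbor 7.
Step 6: leaves = {10,12}. Remove smallest leaf 10, emit neighbor 7.
Step 7: leaves = {7,12}. Remove smallest leaf 7, emit neighbor 5.
Step 8: leaves = {5,12}. Remove smallest leaf 5, emit neighbor 8.
Step 9: leaves = {8,12}. Remove smallest leaf 8, emit neighbor 4.
Step 10: leaves = {4,12}. Remove smallest leaf 4, emit neighbor 11.
Done: 2 vertices remain (11, 12). Sequence = [1 8 12 8 7 7 5 8 4 11]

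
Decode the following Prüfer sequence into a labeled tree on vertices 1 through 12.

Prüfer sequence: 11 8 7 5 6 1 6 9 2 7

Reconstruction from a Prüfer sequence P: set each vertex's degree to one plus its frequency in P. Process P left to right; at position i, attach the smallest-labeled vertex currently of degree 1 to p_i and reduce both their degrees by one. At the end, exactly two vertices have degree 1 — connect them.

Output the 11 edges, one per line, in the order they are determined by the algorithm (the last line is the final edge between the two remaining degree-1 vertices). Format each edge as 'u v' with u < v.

Answer: 3 11
4 8
7 8
5 10
5 6
1 11
1 6
6 9
2 9
2 7
7 12

Derivation:
Initial degrees: {1:2, 2:2, 3:1, 4:1, 5:2, 6:3, 7:3, 8:2, 9:2, 10:1, 11:2, 12:1}
Step 1: smallest deg-1 vertex = 3, p_1 = 11. Add edge {3,11}. Now deg[3]=0, deg[11]=1.
Step 2: smallest deg-1 vertex = 4, p_2 = 8. Add edge {4,8}. Now deg[4]=0, deg[8]=1.
Step 3: smallest deg-1 vertex = 8, p_3 = 7. Add edge {7,8}. Now deg[8]=0, deg[7]=2.
Step 4: smallest deg-1 vertex = 10, p_4 = 5. Add edge {5,10}. Now deg[10]=0, deg[5]=1.
Step 5: smallest deg-1 vertex = 5, p_5 = 6. Add edge {5,6}. Now deg[5]=0, deg[6]=2.
Step 6: smallest deg-1 vertex = 11, p_6 = 1. Add edge {1,11}. Now deg[11]=0, deg[1]=1.
Step 7: smallest deg-1 vertex = 1, p_7 = 6. Add edge {1,6}. Now deg[1]=0, deg[6]=1.
Step 8: smallest deg-1 vertex = 6, p_8 = 9. Add edge {6,9}. Now deg[6]=0, deg[9]=1.
Step 9: smallest deg-1 vertex = 9, p_9 = 2. Add edge {2,9}. Now deg[9]=0, deg[2]=1.
Step 10: smallest deg-1 vertex = 2, p_10 = 7. Add edge {2,7}. Now deg[2]=0, deg[7]=1.
Final: two remaining deg-1 vertices are 7, 12. Add edge {7,12}.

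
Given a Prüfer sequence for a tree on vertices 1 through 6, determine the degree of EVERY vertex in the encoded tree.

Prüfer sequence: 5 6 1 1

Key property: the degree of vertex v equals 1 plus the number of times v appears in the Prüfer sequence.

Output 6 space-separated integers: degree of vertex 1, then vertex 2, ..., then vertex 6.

p_1 = 5: count[5] becomes 1
p_2 = 6: count[6] becomes 1
p_3 = 1: count[1] becomes 1
p_4 = 1: count[1] becomes 2
Degrees (1 + count): deg[1]=1+2=3, deg[2]=1+0=1, deg[3]=1+0=1, deg[4]=1+0=1, deg[5]=1+1=2, deg[6]=1+1=2

Answer: 3 1 1 1 2 2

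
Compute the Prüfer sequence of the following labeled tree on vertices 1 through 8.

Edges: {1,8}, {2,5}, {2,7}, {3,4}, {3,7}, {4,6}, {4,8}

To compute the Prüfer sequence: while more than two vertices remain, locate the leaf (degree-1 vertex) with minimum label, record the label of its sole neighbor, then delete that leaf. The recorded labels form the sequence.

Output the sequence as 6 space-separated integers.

Answer: 8 2 7 4 3 4

Derivation:
Step 1: leaves = {1,5,6}. Remove smallest leaf 1, emit neighbor 8.
Step 2: leaves = {5,6,8}. Remove smallest leaf 5, emit neighbor 2.
Step 3: leaves = {2,6,8}. Remove smallest leaf 2, emit neighbor 7.
Step 4: leaves = {6,7,8}. Remove smallest leaf 6, emit neighbor 4.
Step 5: leaves = {7,8}. Remove smallest leaf 7, emit neighbor 3.
Step 6: leaves = {3,8}. Remove smallest leaf 3, emit neighbor 4.
Done: 2 vertices remain (4, 8). Sequence = [8 2 7 4 3 4]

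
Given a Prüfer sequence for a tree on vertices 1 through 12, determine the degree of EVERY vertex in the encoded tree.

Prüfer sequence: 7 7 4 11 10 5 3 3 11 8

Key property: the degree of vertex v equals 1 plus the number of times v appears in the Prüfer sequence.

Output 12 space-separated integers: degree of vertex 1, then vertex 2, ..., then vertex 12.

Answer: 1 1 3 2 2 1 3 2 1 2 3 1

Derivation:
p_1 = 7: count[7] becomes 1
p_2 = 7: count[7] becomes 2
p_3 = 4: count[4] becomes 1
p_4 = 11: count[11] becomes 1
p_5 = 10: count[10] becomes 1
p_6 = 5: count[5] becomes 1
p_7 = 3: count[3] becomes 1
p_8 = 3: count[3] becomes 2
p_9 = 11: count[11] becomes 2
p_10 = 8: count[8] becomes 1
Degrees (1 + count): deg[1]=1+0=1, deg[2]=1+0=1, deg[3]=1+2=3, deg[4]=1+1=2, deg[5]=1+1=2, deg[6]=1+0=1, deg[7]=1+2=3, deg[8]=1+1=2, deg[9]=1+0=1, deg[10]=1+1=2, deg[11]=1+2=3, deg[12]=1+0=1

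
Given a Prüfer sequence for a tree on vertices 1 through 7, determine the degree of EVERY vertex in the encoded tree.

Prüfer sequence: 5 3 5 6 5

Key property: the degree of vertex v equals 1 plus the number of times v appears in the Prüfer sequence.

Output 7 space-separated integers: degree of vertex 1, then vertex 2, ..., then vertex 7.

Answer: 1 1 2 1 4 2 1

Derivation:
p_1 = 5: count[5] becomes 1
p_2 = 3: count[3] becomes 1
p_3 = 5: count[5] becomes 2
p_4 = 6: count[6] becomes 1
p_5 = 5: count[5] becomes 3
Degrees (1 + count): deg[1]=1+0=1, deg[2]=1+0=1, deg[3]=1+1=2, deg[4]=1+0=1, deg[5]=1+3=4, deg[6]=1+1=2, deg[7]=1+0=1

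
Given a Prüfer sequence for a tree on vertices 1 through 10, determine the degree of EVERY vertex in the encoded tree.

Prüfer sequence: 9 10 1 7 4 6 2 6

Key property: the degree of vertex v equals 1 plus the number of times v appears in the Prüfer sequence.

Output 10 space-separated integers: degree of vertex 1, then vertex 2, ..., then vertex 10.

Answer: 2 2 1 2 1 3 2 1 2 2

Derivation:
p_1 = 9: count[9] becomes 1
p_2 = 10: count[10] becomes 1
p_3 = 1: count[1] becomes 1
p_4 = 7: count[7] becomes 1
p_5 = 4: count[4] becomes 1
p_6 = 6: count[6] becomes 1
p_7 = 2: count[2] becomes 1
p_8 = 6: count[6] becomes 2
Degrees (1 + count): deg[1]=1+1=2, deg[2]=1+1=2, deg[3]=1+0=1, deg[4]=1+1=2, deg[5]=1+0=1, deg[6]=1+2=3, deg[7]=1+1=2, deg[8]=1+0=1, deg[9]=1+1=2, deg[10]=1+1=2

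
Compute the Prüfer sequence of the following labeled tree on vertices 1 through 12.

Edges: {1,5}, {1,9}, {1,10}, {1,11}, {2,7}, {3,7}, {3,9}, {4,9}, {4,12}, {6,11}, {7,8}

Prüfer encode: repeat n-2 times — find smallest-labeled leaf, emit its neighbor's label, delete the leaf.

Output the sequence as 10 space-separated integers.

Answer: 7 1 11 7 3 9 1 1 9 4

Derivation:
Step 1: leaves = {2,5,6,8,10,12}. Remove smallest leaf 2, emit neighbor 7.
Step 2: leaves = {5,6,8,10,12}. Remove smallest leaf 5, emit neighbor 1.
Step 3: leaves = {6,8,10,12}. Remove smallest leaf 6, emit neighbor 11.
Step 4: leaves = {8,10,11,12}. Remove smallest leaf 8, emit neighbor 7.
Step 5: leaves = {7,10,11,12}. Remove smallest leaf 7, emit neighbor 3.
Step 6: leaves = {3,10,11,12}. Remove smallest leaf 3, emit neighbor 9.
Step 7: leaves = {10,11,12}. Remove smallest leaf 10, emit neighbor 1.
Step 8: leaves = {11,12}. Remove smallest leaf 11, emit neighbor 1.
Step 9: leaves = {1,12}. Remove smallest leaf 1, emit neighbor 9.
Step 10: leaves = {9,12}. Remove smallest leaf 9, emit neighbor 4.
Done: 2 vertices remain (4, 12). Sequence = [7 1 11 7 3 9 1 1 9 4]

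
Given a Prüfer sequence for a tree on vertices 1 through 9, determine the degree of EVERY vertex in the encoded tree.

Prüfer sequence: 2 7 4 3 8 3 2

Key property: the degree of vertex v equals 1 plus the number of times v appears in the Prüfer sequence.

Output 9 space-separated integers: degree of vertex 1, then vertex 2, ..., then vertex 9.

Answer: 1 3 3 2 1 1 2 2 1

Derivation:
p_1 = 2: count[2] becomes 1
p_2 = 7: count[7] becomes 1
p_3 = 4: count[4] becomes 1
p_4 = 3: count[3] becomes 1
p_5 = 8: count[8] becomes 1
p_6 = 3: count[3] becomes 2
p_7 = 2: count[2] becomes 2
Degrees (1 + count): deg[1]=1+0=1, deg[2]=1+2=3, deg[3]=1+2=3, deg[4]=1+1=2, deg[5]=1+0=1, deg[6]=1+0=1, deg[7]=1+1=2, deg[8]=1+1=2, deg[9]=1+0=1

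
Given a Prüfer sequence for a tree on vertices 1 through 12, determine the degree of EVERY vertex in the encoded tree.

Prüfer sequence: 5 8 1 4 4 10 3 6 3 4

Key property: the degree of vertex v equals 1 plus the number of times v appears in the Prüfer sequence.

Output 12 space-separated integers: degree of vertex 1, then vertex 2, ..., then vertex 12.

Answer: 2 1 3 4 2 2 1 2 1 2 1 1

Derivation:
p_1 = 5: count[5] becomes 1
p_2 = 8: count[8] becomes 1
p_3 = 1: count[1] becomes 1
p_4 = 4: count[4] becomes 1
p_5 = 4: count[4] becomes 2
p_6 = 10: count[10] becomes 1
p_7 = 3: count[3] becomes 1
p_8 = 6: count[6] becomes 1
p_9 = 3: count[3] becomes 2
p_10 = 4: count[4] becomes 3
Degrees (1 + count): deg[1]=1+1=2, deg[2]=1+0=1, deg[3]=1+2=3, deg[4]=1+3=4, deg[5]=1+1=2, deg[6]=1+1=2, deg[7]=1+0=1, deg[8]=1+1=2, deg[9]=1+0=1, deg[10]=1+1=2, deg[11]=1+0=1, deg[12]=1+0=1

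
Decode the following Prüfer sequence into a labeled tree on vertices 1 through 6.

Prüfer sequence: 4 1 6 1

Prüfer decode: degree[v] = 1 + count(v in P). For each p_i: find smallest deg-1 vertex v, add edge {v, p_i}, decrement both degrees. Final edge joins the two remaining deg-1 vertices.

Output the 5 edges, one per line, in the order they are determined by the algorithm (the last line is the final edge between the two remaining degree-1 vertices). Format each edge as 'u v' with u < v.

Initial degrees: {1:3, 2:1, 3:1, 4:2, 5:1, 6:2}
Step 1: smallest deg-1 vertex = 2, p_1 = 4. Add edge {2,4}. Now deg[2]=0, deg[4]=1.
Step 2: smallest deg-1 vertex = 3, p_2 = 1. Add edge {1,3}. Now deg[3]=0, deg[1]=2.
Step 3: smallest deg-1 vertex = 4, p_3 = 6. Add edge {4,6}. Now deg[4]=0, deg[6]=1.
Step 4: smallest deg-1 vertex = 5, p_4 = 1. Add edge {1,5}. Now deg[5]=0, deg[1]=1.
Final: two remaining deg-1 vertices are 1, 6. Add edge {1,6}.

Answer: 2 4
1 3
4 6
1 5
1 6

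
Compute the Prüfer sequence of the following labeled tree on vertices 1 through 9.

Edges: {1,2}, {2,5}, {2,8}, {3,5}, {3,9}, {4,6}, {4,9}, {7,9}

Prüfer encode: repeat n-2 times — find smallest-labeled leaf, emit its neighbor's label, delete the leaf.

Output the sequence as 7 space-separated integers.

Step 1: leaves = {1,6,7,8}. Remove smallest leaf 1, emit neighbor 2.
Step 2: leaves = {6,7,8}. Remove smallest leaf 6, emit neighbor 4.
Step 3: leaves = {4,7,8}. Remove smallest leaf 4, emit neighbor 9.
Step 4: leaves = {7,8}. Remove smallest leaf 7, emit neighbor 9.
Step 5: leaves = {8,9}. Remove smallest leaf 8, emit neighbor 2.
Step 6: leaves = {2,9}. Remove smallest leaf 2, emit neighbor 5.
Step 7: leaves = {5,9}. Remove smallest leaf 5, emit neighbor 3.
Done: 2 vertices remain (3, 9). Sequence = [2 4 9 9 2 5 3]

Answer: 2 4 9 9 2 5 3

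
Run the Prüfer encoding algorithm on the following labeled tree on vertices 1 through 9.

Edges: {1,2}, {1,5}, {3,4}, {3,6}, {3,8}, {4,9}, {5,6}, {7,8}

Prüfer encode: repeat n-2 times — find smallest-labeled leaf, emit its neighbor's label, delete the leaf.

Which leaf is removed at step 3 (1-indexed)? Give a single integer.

Answer: 5

Derivation:
Step 1: current leaves = {2,7,9}. Remove leaf 2 (neighbor: 1).
Step 2: current leaves = {1,7,9}. Remove leaf 1 (neighbor: 5).
Step 3: current leaves = {5,7,9}. Remove leaf 5 (neighbor: 6).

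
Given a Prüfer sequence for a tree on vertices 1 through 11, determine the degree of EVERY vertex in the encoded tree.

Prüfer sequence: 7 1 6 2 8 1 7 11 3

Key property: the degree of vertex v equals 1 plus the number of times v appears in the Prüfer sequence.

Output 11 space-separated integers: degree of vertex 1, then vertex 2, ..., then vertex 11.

Answer: 3 2 2 1 1 2 3 2 1 1 2

Derivation:
p_1 = 7: count[7] becomes 1
p_2 = 1: count[1] becomes 1
p_3 = 6: count[6] becomes 1
p_4 = 2: count[2] becomes 1
p_5 = 8: count[8] becomes 1
p_6 = 1: count[1] becomes 2
p_7 = 7: count[7] becomes 2
p_8 = 11: count[11] becomes 1
p_9 = 3: count[3] becomes 1
Degrees (1 + count): deg[1]=1+2=3, deg[2]=1+1=2, deg[3]=1+1=2, deg[4]=1+0=1, deg[5]=1+0=1, deg[6]=1+1=2, deg[7]=1+2=3, deg[8]=1+1=2, deg[9]=1+0=1, deg[10]=1+0=1, deg[11]=1+1=2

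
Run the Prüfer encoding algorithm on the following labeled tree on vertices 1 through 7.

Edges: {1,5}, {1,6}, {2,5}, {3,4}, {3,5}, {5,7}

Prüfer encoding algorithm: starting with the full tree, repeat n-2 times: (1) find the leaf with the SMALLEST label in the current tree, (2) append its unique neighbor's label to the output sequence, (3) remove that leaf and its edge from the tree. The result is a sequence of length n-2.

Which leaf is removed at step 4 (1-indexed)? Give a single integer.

Answer: 6

Derivation:
Step 1: current leaves = {2,4,6,7}. Remove leaf 2 (neighbor: 5).
Step 2: current leaves = {4,6,7}. Remove leaf 4 (neighbor: 3).
Step 3: current leaves = {3,6,7}. Remove leaf 3 (neighbor: 5).
Step 4: current leaves = {6,7}. Remove leaf 6 (neighbor: 1).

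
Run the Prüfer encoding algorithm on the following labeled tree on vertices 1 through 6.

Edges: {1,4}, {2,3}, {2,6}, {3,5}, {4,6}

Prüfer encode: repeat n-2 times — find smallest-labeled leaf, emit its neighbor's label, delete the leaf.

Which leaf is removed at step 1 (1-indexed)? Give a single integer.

Step 1: current leaves = {1,5}. Remove leaf 1 (neighbor: 4).

Answer: 1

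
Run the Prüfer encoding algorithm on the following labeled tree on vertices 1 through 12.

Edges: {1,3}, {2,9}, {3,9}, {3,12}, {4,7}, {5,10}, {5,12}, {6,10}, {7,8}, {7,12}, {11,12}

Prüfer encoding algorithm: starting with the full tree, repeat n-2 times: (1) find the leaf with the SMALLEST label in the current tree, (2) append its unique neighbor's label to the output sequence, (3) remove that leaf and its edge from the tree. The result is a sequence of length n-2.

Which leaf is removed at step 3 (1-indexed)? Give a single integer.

Answer: 4

Derivation:
Step 1: current leaves = {1,2,4,6,8,11}. Remove leaf 1 (neighbor: 3).
Step 2: current leaves = {2,4,6,8,11}. Remove leaf 2 (neighbor: 9).
Step 3: current leaves = {4,6,8,9,11}. Remove leaf 4 (neighbor: 7).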